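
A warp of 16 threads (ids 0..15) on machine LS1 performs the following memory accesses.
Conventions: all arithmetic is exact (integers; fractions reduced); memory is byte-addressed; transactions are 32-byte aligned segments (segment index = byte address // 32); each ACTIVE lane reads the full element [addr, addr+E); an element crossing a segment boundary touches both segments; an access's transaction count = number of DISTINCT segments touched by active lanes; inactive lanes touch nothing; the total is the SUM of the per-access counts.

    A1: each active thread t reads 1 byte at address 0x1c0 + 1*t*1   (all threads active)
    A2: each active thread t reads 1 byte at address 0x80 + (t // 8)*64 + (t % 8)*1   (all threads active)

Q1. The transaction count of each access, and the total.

A1: 1 transaction
A2: 2 transactions

Answer: 1,2; total 3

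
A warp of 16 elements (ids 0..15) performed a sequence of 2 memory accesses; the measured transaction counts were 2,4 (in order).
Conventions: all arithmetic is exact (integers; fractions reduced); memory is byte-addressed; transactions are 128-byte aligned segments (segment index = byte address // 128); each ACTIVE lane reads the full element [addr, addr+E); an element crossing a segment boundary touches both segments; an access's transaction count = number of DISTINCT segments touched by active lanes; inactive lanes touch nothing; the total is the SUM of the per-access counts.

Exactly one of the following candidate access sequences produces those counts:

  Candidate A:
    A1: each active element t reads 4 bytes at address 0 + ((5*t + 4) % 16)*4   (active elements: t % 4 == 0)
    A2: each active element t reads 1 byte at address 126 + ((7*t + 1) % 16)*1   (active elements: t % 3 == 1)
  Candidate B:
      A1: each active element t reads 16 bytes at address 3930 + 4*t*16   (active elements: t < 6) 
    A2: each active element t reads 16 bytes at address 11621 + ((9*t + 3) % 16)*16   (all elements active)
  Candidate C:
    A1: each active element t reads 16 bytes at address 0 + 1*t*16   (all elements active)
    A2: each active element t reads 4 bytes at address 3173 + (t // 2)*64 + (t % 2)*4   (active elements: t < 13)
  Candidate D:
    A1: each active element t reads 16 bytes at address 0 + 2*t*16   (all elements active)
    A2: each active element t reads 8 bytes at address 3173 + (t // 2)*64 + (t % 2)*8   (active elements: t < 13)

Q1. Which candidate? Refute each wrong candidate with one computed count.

A: A1 gives 1 transaction, not 2
B: A1 gives 4 transactions, not 2
D: A1 gives 4 transactions, not 2
C: all counts match (2,4)

Answer: C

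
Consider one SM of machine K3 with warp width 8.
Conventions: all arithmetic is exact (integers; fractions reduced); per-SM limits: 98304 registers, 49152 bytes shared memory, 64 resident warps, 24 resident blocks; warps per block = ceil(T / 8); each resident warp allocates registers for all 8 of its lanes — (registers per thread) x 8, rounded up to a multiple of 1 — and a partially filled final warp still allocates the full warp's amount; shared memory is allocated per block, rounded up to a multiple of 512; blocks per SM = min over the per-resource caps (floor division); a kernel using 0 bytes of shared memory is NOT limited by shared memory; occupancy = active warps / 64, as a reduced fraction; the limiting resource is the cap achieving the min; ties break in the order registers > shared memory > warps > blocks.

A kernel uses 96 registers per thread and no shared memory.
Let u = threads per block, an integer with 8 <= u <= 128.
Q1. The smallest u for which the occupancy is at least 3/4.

Answer: u = 9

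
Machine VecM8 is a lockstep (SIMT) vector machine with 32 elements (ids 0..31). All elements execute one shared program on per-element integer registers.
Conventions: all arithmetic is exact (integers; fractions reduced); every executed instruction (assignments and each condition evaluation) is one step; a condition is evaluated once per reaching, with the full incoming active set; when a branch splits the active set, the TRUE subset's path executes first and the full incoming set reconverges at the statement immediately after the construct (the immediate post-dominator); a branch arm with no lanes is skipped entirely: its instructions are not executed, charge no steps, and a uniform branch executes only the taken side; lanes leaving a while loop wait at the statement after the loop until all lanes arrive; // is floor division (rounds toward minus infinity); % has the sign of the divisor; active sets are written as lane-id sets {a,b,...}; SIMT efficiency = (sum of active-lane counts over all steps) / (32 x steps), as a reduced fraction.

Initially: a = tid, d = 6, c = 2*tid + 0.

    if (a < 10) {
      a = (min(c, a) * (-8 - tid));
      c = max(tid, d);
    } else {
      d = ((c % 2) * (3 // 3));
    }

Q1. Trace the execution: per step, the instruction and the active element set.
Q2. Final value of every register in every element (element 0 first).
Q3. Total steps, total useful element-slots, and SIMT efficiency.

step 0: eval (a < 10)                {0,1,2,3,4,5,6,7,8,9,10,11,12,13,14,15,16,17,18,19,20,21,22,23,24,25,26,27,28,29,30,31}
step 1: a <- (min(c, a) * (-8 - tid)) {0,1,2,3,4,5,6,7,8,9}
step 2: c <- max(tid, d)             {0,1,2,3,4,5,6,7,8,9}
step 3: d <- ((c % 2) * (3 // 3))    {10,11,12,13,14,15,16,17,18,19,20,21,22,23,24,25,26,27,28,29,30,31}

Answer: 4 steps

a: 0,-9,-20,-33,-48,-65,-84,-105,-128,-153,10,11,12,13,14,15,16,17,18,19,20,21,22,23,24,25,26,27,28,29,30,31
d: 6,6,6,6,6,6,6,6,6,6,0,0,0,0,0,0,0,0,0,0,0,0,0,0,0,0,0,0,0,0,0,0
c: 6,6,6,6,6,6,6,7,8,9,20,22,24,26,28,30,32,34,36,38,40,42,44,46,48,50,52,54,56,58,60,62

steps = 4; useful = 74; efficiency = 74/128 = 37/64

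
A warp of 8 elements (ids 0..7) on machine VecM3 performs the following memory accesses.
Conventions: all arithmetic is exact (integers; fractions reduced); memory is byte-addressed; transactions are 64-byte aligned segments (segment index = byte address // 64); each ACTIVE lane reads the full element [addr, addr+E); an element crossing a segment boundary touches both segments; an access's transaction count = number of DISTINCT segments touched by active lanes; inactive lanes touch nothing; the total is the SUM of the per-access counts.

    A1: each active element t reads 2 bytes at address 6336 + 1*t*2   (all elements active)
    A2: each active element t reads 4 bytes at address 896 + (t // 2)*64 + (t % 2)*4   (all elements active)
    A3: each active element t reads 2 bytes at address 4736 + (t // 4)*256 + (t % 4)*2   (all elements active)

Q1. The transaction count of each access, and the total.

A1: 1 transaction
A2: 4 transactions
A3: 2 transactions

Answer: 1,4,2; total 7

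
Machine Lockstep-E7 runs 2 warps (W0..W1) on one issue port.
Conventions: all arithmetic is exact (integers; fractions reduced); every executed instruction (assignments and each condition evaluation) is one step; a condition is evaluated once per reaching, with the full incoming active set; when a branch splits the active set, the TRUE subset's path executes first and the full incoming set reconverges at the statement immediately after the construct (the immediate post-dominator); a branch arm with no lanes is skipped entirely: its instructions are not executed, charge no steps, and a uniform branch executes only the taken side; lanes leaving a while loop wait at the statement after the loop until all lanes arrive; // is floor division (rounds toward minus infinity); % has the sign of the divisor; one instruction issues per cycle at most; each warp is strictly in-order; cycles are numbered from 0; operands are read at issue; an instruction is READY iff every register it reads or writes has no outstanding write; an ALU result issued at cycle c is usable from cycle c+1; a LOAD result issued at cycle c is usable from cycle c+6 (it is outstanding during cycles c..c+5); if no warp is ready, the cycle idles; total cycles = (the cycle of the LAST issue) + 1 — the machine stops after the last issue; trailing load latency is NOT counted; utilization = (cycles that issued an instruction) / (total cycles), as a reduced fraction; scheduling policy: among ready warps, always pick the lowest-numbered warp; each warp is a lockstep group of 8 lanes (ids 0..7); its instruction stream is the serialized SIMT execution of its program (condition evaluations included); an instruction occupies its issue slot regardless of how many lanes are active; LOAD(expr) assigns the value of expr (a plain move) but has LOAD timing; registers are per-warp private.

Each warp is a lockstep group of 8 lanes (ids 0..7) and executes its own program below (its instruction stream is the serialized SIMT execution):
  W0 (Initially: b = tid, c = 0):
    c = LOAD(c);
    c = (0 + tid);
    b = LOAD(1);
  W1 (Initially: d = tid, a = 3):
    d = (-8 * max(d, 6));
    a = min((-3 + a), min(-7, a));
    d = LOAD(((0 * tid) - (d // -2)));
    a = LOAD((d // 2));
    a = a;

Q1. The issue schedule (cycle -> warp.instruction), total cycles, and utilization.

cycle 0: W0.I0
cycle 1: W1.I0
cycle 2: W1.I1
cycle 3: W1.I2
cycle 4: idle
cycle 5: idle
cycle 6: W0.I1
cycle 7: W0.I2
cycle 8: idle
cycle 9: W1.I3
cycle 10: idle
cycle 11: idle
cycle 12: idle
cycle 13: idle
cycle 14: idle
cycle 15: W1.I4

Answer: 16 cycles, utilization 1/2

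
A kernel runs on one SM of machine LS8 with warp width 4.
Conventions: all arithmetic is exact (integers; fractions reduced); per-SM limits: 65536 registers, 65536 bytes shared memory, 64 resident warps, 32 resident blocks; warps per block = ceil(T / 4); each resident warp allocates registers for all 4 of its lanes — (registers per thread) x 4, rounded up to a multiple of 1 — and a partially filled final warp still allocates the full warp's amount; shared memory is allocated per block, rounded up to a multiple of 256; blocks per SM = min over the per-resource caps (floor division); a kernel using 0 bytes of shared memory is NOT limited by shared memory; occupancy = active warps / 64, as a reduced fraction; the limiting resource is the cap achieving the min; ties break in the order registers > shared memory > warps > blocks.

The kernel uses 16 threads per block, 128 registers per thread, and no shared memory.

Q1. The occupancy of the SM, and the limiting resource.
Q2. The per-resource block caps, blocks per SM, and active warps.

Answer: occupancy 1, limited by warps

registers: 32 blocks
shared memory: no limit (kernel uses none)
warps: 16 blocks
blocks: 32 blocks

Answer: 16 blocks, 64 active warps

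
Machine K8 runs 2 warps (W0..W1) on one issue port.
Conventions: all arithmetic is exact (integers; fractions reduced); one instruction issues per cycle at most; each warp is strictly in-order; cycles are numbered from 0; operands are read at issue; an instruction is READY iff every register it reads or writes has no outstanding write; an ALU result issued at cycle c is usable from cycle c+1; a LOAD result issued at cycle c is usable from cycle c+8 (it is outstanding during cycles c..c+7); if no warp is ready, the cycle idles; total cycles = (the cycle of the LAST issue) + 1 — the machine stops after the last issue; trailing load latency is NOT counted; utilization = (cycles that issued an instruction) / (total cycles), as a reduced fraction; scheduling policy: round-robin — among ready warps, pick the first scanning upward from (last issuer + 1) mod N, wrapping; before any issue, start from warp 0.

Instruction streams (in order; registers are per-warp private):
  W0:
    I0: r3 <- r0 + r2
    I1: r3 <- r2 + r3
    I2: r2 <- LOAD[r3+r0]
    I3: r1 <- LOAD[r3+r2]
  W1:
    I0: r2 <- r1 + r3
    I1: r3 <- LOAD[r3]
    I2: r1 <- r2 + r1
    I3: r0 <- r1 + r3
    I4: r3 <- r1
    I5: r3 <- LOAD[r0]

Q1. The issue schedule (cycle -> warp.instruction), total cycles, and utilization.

cycle 0: W0.I0
cycle 1: W1.I0
cycle 2: W0.I1
cycle 3: W1.I1
cycle 4: W0.I2
cycle 5: W1.I2
cycle 6: idle
cycle 7: idle
cycle 8: idle
cycle 9: idle
cycle 10: idle
cycle 11: W1.I3
cycle 12: W0.I3
cycle 13: W1.I4
cycle 14: W1.I5

Answer: 15 cycles, utilization 2/3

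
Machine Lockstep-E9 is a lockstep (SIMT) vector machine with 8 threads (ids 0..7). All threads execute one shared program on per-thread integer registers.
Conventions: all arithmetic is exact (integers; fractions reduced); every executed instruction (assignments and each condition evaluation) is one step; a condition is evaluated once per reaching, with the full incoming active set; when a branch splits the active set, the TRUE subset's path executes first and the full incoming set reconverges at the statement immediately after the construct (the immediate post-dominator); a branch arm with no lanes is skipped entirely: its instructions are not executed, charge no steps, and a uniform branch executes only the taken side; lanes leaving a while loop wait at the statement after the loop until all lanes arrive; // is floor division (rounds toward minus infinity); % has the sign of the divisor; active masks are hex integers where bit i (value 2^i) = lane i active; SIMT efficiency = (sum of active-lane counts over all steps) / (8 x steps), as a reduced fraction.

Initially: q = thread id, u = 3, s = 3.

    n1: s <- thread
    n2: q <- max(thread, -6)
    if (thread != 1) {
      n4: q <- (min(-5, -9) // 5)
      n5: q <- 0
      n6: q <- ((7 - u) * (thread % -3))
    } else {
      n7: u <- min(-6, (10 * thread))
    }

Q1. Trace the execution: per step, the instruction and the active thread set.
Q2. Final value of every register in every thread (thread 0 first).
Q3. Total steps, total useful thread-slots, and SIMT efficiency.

step 0: s <- thread                  0xff
step 1: q <- max(thread, -6)         0xff
step 2: eval (thread != 1)           0xff
step 3: q <- (min(-5, -9) // 5)      0xfd
step 4: q <- 0                       0xfd
step 5: q <- ((7 - u) * (thread % -3)) 0xfd
step 6: u <- min(-6, (10 * thread))  0x02

Answer: 7 steps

q: 0,1,-4,0,-8,-4,0,-8
u: 3,-6,3,3,3,3,3,3
s: 0,1,2,3,4,5,6,7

steps = 7; useful = 46; efficiency = 46/56 = 23/28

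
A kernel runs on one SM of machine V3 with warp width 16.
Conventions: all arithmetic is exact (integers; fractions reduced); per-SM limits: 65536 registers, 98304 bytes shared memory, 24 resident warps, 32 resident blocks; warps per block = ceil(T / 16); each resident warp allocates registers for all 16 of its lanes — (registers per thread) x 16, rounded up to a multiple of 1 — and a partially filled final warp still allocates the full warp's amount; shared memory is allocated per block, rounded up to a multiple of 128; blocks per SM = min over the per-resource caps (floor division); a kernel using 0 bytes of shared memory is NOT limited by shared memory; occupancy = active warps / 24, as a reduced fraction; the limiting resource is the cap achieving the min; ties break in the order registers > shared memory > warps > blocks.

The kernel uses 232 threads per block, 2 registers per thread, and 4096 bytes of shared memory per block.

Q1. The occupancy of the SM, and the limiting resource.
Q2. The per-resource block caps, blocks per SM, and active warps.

Answer: occupancy 5/8, limited by warps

registers: 136 blocks
shared memory: 24 blocks
warps: 1 block
blocks: 32 blocks

Answer: 1 block, 15 active warps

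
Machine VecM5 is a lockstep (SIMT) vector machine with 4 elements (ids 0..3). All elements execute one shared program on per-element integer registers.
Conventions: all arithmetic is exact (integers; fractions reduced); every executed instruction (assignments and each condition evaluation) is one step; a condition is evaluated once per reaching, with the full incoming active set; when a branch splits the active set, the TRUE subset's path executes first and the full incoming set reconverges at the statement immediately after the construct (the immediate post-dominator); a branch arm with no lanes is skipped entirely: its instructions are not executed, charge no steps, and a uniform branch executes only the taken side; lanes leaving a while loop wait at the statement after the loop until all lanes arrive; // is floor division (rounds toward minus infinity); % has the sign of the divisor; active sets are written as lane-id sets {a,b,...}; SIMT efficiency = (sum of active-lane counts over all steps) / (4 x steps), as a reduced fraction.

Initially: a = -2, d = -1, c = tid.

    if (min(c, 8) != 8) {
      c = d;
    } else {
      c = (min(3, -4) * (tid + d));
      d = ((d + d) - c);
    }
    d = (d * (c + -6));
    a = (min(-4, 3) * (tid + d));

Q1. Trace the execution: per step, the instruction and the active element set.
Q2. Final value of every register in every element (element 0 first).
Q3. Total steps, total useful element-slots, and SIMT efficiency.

step 0: eval (min(c, 8) != 8)        {0,1,2,3}
step 1: c <- d                       {0,1,2,3}
step 2: d <- (d * (c + -6))          {0,1,2,3}
step 3: a <- (min(-4, 3) * (tid + d)) {0,1,2,3}

Answer: 4 steps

a: -28,-32,-36,-40
d: 7,7,7,7
c: -1,-1,-1,-1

steps = 4; useful = 16; efficiency = 16/16 = 1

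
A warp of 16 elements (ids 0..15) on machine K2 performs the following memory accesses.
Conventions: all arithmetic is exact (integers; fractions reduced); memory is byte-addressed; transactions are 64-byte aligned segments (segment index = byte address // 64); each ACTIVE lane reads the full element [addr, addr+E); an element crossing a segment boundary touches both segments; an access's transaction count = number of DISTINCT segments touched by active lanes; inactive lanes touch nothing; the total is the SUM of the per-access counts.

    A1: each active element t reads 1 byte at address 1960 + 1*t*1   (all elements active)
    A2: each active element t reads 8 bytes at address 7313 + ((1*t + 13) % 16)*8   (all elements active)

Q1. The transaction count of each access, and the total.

A1: 1 transaction
A2: 3 transactions

Answer: 1,3; total 4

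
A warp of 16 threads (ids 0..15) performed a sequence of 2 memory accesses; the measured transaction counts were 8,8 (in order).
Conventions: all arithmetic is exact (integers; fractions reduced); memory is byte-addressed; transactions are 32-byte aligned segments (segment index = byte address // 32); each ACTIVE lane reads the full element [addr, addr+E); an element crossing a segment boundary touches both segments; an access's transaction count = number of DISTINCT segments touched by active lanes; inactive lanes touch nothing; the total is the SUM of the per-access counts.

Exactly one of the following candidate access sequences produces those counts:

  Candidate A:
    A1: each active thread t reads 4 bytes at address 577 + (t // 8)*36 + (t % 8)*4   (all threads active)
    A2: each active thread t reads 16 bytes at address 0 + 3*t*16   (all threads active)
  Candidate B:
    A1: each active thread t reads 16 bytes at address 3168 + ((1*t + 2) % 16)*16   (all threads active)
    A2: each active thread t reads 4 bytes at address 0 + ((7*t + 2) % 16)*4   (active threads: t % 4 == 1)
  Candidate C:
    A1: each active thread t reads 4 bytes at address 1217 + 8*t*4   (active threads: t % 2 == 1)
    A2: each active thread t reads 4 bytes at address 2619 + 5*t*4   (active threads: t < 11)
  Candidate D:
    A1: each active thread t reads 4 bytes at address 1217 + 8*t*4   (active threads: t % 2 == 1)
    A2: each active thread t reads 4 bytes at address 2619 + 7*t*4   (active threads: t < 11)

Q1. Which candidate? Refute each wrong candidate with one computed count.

A: A1 gives 3 transactions, not 8
B: A2 gives 2 transactions, not 8
D: A2 gives 10 transactions, not 8
C: all counts match (8,8)

Answer: C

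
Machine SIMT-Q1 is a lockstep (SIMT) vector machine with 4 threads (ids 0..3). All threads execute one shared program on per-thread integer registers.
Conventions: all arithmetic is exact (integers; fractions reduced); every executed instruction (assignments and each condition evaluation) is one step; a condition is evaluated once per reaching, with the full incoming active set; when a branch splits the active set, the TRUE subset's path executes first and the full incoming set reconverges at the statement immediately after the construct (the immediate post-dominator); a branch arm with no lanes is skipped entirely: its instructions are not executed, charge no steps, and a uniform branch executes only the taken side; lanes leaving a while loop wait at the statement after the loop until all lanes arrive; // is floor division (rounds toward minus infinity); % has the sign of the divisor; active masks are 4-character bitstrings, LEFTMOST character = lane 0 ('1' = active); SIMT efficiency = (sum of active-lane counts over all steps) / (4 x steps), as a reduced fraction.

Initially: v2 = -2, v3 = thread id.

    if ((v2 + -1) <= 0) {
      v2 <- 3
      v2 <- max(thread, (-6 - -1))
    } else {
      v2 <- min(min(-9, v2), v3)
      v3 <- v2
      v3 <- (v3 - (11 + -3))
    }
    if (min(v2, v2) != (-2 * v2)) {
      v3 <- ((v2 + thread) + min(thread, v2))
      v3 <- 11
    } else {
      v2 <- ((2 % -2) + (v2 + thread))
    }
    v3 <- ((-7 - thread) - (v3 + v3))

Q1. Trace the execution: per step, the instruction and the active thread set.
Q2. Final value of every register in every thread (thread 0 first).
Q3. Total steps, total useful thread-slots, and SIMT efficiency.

step 0: eval ((v2 + -1) <= 0)        1111
step 1: v2 <- 3                      1111
step 2: v2 <- max(thread, (-6 - -1)) 1111
step 3: eval (min(v2, v2) != (-2 * v2)) 1111
step 4: v3 <- ((v2 + thread) + min(thread, v2)) 0111
step 5: v3 <- 11                     0111
step 6: v2 <- ((2 % -2) + (v2 + thread)) 1000
step 7: v3 <- ((-7 - thread) - (v3 + v3)) 1111

Answer: 8 steps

v2: 0,1,2,3
v3: -7,-30,-31,-32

steps = 8; useful = 27; efficiency = 27/32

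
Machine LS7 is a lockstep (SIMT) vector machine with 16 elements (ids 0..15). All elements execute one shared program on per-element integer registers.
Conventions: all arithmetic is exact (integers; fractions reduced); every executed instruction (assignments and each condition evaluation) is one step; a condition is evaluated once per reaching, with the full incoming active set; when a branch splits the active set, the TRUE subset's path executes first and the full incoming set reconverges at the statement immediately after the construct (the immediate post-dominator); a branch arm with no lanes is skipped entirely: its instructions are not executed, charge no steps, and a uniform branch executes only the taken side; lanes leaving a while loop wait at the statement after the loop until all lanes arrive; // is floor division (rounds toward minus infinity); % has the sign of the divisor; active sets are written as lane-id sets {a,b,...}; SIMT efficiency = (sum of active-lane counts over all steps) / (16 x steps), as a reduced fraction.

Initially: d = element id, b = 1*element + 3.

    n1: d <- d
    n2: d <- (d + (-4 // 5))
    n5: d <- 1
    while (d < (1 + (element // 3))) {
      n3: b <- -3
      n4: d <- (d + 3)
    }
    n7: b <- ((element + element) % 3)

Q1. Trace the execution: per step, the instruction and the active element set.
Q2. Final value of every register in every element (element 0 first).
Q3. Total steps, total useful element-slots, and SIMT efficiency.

step 0: d <- d                       {0,1,2,3,4,5,6,7,8,9,10,11,12,13,14,15}
step 1: d <- (d + (-4 // 5))         {0,1,2,3,4,5,6,7,8,9,10,11,12,13,14,15}
step 2: d <- 1                       {0,1,2,3,4,5,6,7,8,9,10,11,12,13,14,15}
step 3: eval (d < (1 + (element // 3))) {0,1,2,3,4,5,6,7,8,9,10,11,12,13,14,15}
step 4: b <- -3                      {3,4,5,6,7,8,9,10,11,12,13,14,15}
step 5: d <- (d + 3)                 {3,4,5,6,7,8,9,10,11,12,13,14,15}
step 6: eval (d < (1 + (element // 3))) {3,4,5,6,7,8,9,10,11,12,13,14,15}
step 7: b <- -3                      {12,13,14,15}
step 8: d <- (d + 3)                 {12,13,14,15}
step 9: eval (d < (1 + (element // 3))) {12,13,14,15}
step 10: b <- ((element + element) % 3) {0,1,2,3,4,5,6,7,8,9,10,11,12,13,14,15}

Answer: 11 steps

d: 1,1,1,4,4,4,4,4,4,4,4,4,7,7,7,7
b: 0,2,1,0,2,1,0,2,1,0,2,1,0,2,1,0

steps = 11; useful = 131; efficiency = 131/176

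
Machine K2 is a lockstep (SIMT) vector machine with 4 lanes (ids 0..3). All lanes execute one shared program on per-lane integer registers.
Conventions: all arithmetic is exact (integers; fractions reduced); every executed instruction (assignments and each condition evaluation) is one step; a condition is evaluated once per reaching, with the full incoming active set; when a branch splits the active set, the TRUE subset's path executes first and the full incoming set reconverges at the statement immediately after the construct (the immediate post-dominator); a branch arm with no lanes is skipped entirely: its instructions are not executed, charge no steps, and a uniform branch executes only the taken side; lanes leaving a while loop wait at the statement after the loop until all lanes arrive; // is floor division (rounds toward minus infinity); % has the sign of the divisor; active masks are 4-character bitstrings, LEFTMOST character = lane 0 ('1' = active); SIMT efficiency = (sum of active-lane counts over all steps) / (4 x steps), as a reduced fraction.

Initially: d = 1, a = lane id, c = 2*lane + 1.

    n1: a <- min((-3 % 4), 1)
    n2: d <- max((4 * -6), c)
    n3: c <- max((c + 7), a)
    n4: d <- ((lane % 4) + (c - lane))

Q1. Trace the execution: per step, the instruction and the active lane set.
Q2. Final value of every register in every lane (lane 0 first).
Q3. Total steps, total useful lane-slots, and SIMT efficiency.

step 0: a <- min((-3 % 4), 1)        1111
step 1: d <- max((4 * -6), c)        1111
step 2: c <- max((c + 7), a)         1111
step 3: d <- ((lane % 4) + (c - lane)) 1111

Answer: 4 steps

d: 8,10,12,14
a: 1,1,1,1
c: 8,10,12,14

steps = 4; useful = 16; efficiency = 16/16 = 1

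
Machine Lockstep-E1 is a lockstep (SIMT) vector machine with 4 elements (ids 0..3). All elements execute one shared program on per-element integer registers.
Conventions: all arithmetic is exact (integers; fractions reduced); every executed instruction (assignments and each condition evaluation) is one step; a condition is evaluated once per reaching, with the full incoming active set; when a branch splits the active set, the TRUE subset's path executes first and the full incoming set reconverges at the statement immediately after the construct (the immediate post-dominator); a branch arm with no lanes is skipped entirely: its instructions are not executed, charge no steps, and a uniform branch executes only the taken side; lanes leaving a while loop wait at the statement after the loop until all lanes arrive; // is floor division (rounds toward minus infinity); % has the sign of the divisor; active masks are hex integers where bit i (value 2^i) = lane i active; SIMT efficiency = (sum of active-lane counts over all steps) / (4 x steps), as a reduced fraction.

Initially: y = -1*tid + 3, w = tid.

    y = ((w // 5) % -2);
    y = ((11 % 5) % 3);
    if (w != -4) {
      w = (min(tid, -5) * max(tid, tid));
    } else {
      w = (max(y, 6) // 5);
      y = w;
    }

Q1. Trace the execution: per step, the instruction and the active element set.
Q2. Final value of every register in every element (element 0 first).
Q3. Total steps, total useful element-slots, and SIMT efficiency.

step 0: y <- ((w // 5) % -2)         0xf
step 1: y <- ((11 % 5) % 3)          0xf
step 2: eval (w != -4)               0xf
step 3: w <- (min(tid, -5) * max(tid, tid)) 0xf

Answer: 4 steps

y: 1,1,1,1
w: 0,-5,-10,-15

steps = 4; useful = 16; efficiency = 16/16 = 1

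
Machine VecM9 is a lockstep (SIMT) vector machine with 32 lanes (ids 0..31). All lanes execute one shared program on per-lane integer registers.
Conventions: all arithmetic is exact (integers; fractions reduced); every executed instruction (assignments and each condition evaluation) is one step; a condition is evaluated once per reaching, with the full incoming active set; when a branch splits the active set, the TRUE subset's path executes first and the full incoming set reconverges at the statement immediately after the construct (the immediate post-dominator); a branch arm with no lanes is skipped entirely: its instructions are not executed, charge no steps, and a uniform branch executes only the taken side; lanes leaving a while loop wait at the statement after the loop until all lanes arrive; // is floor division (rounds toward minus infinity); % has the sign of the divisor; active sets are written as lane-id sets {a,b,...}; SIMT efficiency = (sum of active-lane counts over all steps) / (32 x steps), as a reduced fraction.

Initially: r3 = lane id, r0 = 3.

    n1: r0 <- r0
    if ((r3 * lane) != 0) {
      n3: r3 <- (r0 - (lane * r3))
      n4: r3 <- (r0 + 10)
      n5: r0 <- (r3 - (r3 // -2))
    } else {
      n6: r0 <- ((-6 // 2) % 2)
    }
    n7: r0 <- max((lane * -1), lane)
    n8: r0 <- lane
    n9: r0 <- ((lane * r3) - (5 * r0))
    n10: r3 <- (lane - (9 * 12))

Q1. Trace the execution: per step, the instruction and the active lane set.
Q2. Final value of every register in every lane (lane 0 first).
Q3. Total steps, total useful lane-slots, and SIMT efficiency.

step 0: r0 <- r0                     {0,1,2,3,4,5,6,7,8,9,10,11,12,13,14,15,16,17,18,19,20,21,22,23,24,25,26,27,28,29,30,31}
step 1: eval ((r3 * lane) != 0)      {0,1,2,3,4,5,6,7,8,9,10,11,12,13,14,15,16,17,18,19,20,21,22,23,24,25,26,27,28,29,30,31}
step 2: r3 <- (r0 - (lane * r3))     {1,2,3,4,5,6,7,8,9,10,11,12,13,14,15,16,17,18,19,20,21,22,23,24,25,26,27,28,29,30,31}
step 3: r3 <- (r0 + 10)              {1,2,3,4,5,6,7,8,9,10,11,12,13,14,15,16,17,18,19,20,21,22,23,24,25,26,27,28,29,30,31}
step 4: r0 <- (r3 - (r3 // -2))      {1,2,3,4,5,6,7,8,9,10,11,12,13,14,15,16,17,18,19,20,21,22,23,24,25,26,27,28,29,30,31}
step 5: r0 <- ((-6 // 2) % 2)        {0}
step 6: r0 <- max((lane * -1), lane) {0,1,2,3,4,5,6,7,8,9,10,11,12,13,14,15,16,17,18,19,20,21,22,23,24,25,26,27,28,29,30,31}
step 7: r0 <- lane                   {0,1,2,3,4,5,6,7,8,9,10,11,12,13,14,15,16,17,18,19,20,21,22,23,24,25,26,27,28,29,30,31}
step 8: r0 <- ((lane * r3) - (5 * r0)) {0,1,2,3,4,5,6,7,8,9,10,11,12,13,14,15,16,17,18,19,20,21,22,23,24,25,26,27,28,29,30,31}
step 9: r3 <- (lane - (9 * 12))      {0,1,2,3,4,5,6,7,8,9,10,11,12,13,14,15,16,17,18,19,20,21,22,23,24,25,26,27,28,29,30,31}

Answer: 10 steps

r3: -108,-107,-106,-105,-104,-103,-102,-101,-100,-99,-98,-97,-96,-95,-94,-93,-92,-91,-90,-89,-88,-87,-86,-85,-84,-83,-82,-81,-80,-79,-78,-77
r0: 0,8,16,24,32,40,48,56,64,72,80,88,96,104,112,120,128,136,144,152,160,168,176,184,192,200,208,216,224,232,240,248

steps = 10; useful = 286; efficiency = 286/320 = 143/160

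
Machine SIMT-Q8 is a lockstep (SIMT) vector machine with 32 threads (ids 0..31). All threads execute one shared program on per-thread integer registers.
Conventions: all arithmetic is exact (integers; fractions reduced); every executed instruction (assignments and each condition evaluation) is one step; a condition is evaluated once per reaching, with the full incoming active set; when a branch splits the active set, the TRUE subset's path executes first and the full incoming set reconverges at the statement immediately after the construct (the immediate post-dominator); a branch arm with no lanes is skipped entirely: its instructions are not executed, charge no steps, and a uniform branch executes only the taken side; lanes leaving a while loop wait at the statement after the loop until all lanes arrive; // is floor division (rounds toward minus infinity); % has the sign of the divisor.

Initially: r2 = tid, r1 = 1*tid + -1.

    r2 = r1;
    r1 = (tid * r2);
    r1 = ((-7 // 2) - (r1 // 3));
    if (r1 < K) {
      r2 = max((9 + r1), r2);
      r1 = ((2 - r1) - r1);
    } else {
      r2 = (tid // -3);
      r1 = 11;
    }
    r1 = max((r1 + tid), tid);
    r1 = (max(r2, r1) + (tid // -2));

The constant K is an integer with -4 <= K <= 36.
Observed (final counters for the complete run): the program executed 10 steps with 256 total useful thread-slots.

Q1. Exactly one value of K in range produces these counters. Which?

Answer: K = -4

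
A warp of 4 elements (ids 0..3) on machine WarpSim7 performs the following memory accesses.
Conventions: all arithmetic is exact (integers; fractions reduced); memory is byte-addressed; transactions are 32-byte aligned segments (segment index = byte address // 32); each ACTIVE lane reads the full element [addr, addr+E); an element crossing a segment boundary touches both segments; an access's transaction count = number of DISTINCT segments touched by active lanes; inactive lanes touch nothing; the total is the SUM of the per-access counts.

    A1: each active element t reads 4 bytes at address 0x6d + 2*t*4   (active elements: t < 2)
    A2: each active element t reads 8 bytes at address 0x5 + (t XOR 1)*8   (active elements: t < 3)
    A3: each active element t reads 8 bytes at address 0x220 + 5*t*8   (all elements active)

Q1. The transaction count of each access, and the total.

A1: 1 transaction
A2: 2 transactions
A3: 4 transactions

Answer: 1,2,4; total 7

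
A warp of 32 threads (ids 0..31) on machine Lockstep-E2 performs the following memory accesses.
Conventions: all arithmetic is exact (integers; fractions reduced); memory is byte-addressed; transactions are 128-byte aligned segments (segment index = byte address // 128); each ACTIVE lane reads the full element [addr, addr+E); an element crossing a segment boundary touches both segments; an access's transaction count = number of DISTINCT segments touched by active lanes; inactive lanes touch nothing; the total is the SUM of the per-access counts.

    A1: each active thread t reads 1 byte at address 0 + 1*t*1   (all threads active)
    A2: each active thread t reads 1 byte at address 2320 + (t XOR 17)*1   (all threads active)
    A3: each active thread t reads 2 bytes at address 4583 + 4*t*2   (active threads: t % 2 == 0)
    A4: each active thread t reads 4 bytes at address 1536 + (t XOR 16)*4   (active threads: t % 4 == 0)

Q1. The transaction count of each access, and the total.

A1: 1 transaction
A2: 1 transaction
A3: 3 transactions
A4: 1 transaction

Answer: 1,1,3,1; total 6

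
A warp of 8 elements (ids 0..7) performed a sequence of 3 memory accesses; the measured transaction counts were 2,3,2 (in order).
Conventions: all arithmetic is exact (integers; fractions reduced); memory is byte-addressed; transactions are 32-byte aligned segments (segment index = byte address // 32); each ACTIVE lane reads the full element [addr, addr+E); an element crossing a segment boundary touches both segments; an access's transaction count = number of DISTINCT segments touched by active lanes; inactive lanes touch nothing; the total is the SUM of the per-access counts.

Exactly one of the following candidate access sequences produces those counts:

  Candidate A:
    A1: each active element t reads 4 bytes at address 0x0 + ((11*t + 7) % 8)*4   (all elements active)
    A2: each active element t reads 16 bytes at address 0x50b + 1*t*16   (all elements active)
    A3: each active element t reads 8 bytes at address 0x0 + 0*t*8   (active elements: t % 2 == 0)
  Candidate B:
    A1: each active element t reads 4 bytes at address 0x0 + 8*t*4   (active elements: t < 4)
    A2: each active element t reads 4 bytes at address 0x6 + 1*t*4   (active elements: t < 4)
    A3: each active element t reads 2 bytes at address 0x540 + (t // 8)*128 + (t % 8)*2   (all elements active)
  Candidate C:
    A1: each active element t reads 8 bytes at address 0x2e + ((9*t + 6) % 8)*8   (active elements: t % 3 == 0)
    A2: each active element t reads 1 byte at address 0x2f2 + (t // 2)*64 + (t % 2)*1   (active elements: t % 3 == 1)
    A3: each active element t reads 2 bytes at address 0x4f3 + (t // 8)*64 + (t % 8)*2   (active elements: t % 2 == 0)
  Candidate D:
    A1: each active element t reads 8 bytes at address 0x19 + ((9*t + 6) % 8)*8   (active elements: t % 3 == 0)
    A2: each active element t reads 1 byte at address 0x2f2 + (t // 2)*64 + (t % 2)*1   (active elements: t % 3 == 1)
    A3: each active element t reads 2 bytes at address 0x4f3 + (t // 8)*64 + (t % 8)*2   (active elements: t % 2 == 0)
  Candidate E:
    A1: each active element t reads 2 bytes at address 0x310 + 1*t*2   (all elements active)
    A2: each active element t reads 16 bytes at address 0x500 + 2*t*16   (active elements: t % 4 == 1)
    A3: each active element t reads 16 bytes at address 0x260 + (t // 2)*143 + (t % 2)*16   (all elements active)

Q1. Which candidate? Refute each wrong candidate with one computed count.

A: A1 gives 1 transaction, not 2
B: A1 gives 4 transactions, not 2
C: A1 gives 3 transactions, not 2
E: A1 gives 1 transaction, not 2
D: all counts match (2,3,2)

Answer: D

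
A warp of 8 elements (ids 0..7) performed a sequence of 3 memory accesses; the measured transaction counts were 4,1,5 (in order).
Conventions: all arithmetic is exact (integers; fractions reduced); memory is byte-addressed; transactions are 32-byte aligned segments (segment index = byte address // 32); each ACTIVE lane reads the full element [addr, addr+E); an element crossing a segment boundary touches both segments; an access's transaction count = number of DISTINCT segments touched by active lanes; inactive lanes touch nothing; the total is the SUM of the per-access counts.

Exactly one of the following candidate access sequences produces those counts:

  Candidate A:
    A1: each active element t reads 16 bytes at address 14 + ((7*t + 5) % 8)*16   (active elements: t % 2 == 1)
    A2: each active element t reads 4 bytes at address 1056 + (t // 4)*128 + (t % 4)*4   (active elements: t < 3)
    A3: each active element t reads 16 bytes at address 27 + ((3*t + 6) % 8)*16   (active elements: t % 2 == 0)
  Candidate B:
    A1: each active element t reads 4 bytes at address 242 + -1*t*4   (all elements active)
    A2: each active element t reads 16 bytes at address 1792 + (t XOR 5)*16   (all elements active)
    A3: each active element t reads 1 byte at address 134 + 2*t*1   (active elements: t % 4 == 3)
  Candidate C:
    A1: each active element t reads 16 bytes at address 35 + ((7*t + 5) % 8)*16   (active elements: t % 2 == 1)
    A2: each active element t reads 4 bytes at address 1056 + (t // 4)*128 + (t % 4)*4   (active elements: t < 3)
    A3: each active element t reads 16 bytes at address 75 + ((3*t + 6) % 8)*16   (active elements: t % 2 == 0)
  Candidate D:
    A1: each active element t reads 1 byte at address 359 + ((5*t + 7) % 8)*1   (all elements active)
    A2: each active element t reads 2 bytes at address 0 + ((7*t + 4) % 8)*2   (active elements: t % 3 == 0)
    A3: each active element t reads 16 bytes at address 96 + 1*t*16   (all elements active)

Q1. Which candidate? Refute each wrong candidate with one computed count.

B: A1 gives 2 transactions, not 4
C: A3 gives 4 transactions, not 5
D: A1 gives 1 transaction, not 4
A: all counts match (4,1,5)

Answer: A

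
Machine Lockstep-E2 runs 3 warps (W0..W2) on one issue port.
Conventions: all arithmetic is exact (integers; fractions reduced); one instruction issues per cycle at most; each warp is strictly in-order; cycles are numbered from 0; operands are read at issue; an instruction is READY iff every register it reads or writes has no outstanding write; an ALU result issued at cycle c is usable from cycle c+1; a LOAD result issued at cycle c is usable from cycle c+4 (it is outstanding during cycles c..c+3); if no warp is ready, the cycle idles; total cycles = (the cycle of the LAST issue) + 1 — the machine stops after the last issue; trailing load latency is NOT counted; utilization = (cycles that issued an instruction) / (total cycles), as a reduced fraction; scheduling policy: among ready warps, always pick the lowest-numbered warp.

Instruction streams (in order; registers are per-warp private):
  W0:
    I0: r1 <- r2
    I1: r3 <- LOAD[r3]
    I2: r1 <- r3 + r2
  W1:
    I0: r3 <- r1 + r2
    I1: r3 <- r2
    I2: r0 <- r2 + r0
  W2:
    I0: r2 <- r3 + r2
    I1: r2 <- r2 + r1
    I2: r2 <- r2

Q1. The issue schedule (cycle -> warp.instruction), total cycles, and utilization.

cycle 0: W0.I0
cycle 1: W0.I1
cycle 2: W1.I0
cycle 3: W1.I1
cycle 4: W1.I2
cycle 5: W0.I2
cycle 6: W2.I0
cycle 7: W2.I1
cycle 8: W2.I2

Answer: 9 cycles, utilization 1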